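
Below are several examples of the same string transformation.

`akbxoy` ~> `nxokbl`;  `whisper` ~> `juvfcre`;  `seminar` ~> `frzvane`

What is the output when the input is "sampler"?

fnzcyre

In each case the input is transformed by: shift every letter 13 places forward in the alphabet (wrapping around) — i.e. ROT13.
"sampler" → "fnzcyre".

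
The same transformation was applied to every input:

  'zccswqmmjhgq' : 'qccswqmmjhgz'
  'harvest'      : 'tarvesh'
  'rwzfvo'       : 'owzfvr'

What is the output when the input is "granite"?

Looking at the pairs, the operation is to swap the first and last characters.
For "granite" the result is "eranitg".

eranitg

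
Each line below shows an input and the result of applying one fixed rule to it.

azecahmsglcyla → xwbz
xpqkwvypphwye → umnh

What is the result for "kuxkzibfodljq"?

What's happening: shift every letter 3 places backward in the alphabet (wrapping around), then keep only the first 4 characters.
"kuxkzibfodljq" → "hruh".
(Check on "xpqkwvypphwye": → "umnhtsvmmetvb" → "umnh" ✓)

hruh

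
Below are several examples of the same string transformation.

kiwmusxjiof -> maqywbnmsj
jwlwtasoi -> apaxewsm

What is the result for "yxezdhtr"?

Each output is the input with this applied: delete the first character, then shift every letter 4 places forward in the alphabet (wrapping around).
"yxezdhtr" → "xezdhtr" → "bidhlxv".

bidhlxv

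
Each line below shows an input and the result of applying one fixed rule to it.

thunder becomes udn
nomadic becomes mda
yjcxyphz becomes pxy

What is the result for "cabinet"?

bni

In each case the input is transformed by: take characters alternately from the front and the back (1st, last, 2nd, 2nd-last, ...), then keep only the last 3 characters.
Starting from "cabinet": after the first operation, "ctaebni"; after the second, "bni".
(Check on "yjcxyphz": → "yzjhcpxy" → "pxy" ✓)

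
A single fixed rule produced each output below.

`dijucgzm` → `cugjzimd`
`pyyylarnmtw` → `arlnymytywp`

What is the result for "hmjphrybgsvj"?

Looking at the pairs, the operation is to take characters alternately from the front and the back (1st, last, 2nd, 2nd-last, ...), then reverse the string.
For "hmjphrybgsvj", step one produces "hjmvjspghbry"; step two turns that into "yrbhgpsjvmjh".

yrbhgpsjvmjh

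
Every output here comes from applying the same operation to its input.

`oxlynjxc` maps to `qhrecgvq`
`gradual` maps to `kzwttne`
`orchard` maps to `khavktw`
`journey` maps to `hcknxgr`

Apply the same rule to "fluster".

eylnxmk

In each case the input is transformed by: swap each adjacent pair of characters (1↔2, 3↔4, ...), then shift every letter 7 places backward in the alphabet (wrapping around).
On "fluster": the first step gives "lfsuetr", and the second then gives "eylnxmk".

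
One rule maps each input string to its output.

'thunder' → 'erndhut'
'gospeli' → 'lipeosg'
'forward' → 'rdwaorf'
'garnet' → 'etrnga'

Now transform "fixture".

retuixf

The pattern: reverse the string, then swap each adjacent pair of characters (1↔2, 3↔4, ...).
Applying both steps to "fixture": "erutxif", then "retuixf".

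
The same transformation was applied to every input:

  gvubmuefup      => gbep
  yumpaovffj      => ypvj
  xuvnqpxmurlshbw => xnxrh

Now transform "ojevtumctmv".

ovmm

The rule is to keep one character in every 3, starting at position 1 (positions 1st, 4th, 7th, ...).
On "ojevtumctmv" that produces "ovmm".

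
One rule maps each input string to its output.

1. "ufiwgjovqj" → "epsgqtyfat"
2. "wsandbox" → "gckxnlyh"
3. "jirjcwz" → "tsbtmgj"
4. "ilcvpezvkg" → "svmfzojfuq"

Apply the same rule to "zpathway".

jzkdrgki

The transformation: shift every letter 10 places forward in the alphabet (wrapping around).
Doing the same to "zpathway": "jzkdrgki".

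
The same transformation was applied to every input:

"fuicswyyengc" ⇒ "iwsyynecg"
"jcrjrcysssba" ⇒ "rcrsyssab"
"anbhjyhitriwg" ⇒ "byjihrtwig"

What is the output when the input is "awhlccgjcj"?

What's happening: swap each adjacent pair of characters (1↔2, 3↔4, ...), then delete the first 3 characters.
For "awhlccgjcj", step one produces "walhccjgjc"; step two turns that into "hccjgjc".

hccjgjc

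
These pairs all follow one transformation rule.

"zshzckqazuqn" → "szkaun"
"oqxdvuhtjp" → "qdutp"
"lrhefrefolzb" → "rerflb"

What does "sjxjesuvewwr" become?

Looking at the pairs, the operation is to keep every other character starting from the second (positions 2nd, 4th, 6th, ...).
Applying that to "sjxjesuvewwr" gives "jjsvwr".

jjsvwr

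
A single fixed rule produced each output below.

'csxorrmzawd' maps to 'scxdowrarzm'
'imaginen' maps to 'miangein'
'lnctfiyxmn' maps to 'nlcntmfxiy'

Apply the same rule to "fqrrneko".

qfrorkne

In each case the input is transformed by: move the first character to the end, then take characters alternately from the front and the back (1st, last, 2nd, 2nd-last, ...).
For "fqrrneko", step one produces "qrrnekof"; step two turns that into "qfrorkne".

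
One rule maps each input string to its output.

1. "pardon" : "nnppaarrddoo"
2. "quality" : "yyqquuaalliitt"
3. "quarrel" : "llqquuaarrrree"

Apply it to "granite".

What's happening: move the last character to the front, then double every character.
Working it through for "granite": intermediate "egranit", final "eeggrraanniitt".

eeggrraanniitt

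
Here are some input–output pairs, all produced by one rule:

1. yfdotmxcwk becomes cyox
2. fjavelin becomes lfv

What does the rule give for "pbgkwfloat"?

opkl

The rule is to move the last 3 characters to the front (rotate right by 3), then keep one character in every 3, starting at position 1 (positions 1st, 4th, 7th, ...).
"pbgkwfloat" → "oatpbgkwfl" → "opkl".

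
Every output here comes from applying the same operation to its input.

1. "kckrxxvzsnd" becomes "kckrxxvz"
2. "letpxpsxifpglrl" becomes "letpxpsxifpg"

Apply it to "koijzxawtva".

What's happening: delete the last 3 characters.
"koijzxawtva" → "koijzxaw".

koijzxaw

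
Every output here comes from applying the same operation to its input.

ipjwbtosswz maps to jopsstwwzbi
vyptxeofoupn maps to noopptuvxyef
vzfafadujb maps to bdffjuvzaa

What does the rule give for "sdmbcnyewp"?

demnpswybc

What's happening: sort the characters into alphabetical order, then move the first 2 characters to the end (rotate left by 2).
On "sdmbcnyewp" that produces "demnpswybc".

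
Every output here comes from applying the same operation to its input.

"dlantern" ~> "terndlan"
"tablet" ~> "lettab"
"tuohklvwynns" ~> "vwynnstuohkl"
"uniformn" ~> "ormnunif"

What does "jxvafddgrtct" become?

Looking at the pairs, the operation is to swap the front and back halves of the string.
For "jxvafddgrtct" the result is "dgrtctjxvafd".

dgrtctjxvafd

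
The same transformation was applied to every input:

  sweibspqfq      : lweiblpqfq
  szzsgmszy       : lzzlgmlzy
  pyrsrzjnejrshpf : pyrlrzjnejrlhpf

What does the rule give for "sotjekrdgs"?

Rule — replace every "s" with "l".
For "sotjekrdgs" the result is "lotjekrdgl".

lotjekrdgl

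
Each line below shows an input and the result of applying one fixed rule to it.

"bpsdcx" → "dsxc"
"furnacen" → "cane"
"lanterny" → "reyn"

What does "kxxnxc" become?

nxcx

The transformation: swap each adjacent pair of characters (1↔2, 3↔4, ...), then keep only the last 4 characters.
On "kxxnxc": the first step gives "xknxcx", and the second then gives "nxcx".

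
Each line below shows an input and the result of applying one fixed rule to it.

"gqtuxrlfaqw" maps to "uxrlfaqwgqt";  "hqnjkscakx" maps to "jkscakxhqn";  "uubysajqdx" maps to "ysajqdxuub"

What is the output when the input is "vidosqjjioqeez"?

osqjjioqeezvid

The transformation: move the first 3 characters to the end (rotate left by 3).
For "vidosqjjioqeez" the result is "osqjjioqeezvid".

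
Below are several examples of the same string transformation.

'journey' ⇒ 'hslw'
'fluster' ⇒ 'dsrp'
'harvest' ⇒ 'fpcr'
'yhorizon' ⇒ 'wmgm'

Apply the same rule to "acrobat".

ypzr

The rule is to keep every other character starting from the first (positions 1st, 3rd, 5th, ...), then shift every letter 2 places backward in the alphabet (wrapping around).
On "acrobat": the first step gives "arbt", and the second then gives "ypzr".
(Check on "yhorizon": → "yoio" → "wmgm" ✓)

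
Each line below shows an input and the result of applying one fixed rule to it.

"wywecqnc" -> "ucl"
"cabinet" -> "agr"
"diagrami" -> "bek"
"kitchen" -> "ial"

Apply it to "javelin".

Rule — shift every letter 2 places backward in the alphabet (wrapping around), then keep one character in every 3, starting at position 1 (positions 1st, 4th, 7th, ...).
On "javelin": the first step gives "hytcjgl", and the second then gives "hcl".
(Check on "diagrami": → "bgyepykg" → "bek" ✓)

hcl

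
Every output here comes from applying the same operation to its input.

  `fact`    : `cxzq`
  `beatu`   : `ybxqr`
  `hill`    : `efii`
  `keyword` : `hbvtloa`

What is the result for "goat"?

Each output is the input with this applied: shift every letter 3 places backward in the alphabet (wrapping around).
Doing the same to "goat": "dlxq".

dlxq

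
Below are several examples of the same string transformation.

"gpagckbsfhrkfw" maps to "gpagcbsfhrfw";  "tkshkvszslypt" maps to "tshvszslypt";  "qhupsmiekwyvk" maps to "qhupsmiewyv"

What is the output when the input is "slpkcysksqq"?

slpcyssqq

What's happening: remove every "k".
Applying that to "slpkcysksqq" gives "slpcyssqq".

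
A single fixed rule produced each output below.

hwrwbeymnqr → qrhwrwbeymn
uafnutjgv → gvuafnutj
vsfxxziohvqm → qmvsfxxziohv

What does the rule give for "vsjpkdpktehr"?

hrvsjpkdpkte

What's happening: move the last 2 characters to the front (rotate right by 2).
On "vsjpkdpktehr" that produces "hrvsjpkdpkte".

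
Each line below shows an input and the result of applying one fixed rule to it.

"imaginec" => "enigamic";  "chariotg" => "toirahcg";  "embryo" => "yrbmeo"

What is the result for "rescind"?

In each case the input is transformed by: reverse the string, then move the first character to the end.
Applying both steps to "rescind": "dnicser", then "nicserd".

nicserd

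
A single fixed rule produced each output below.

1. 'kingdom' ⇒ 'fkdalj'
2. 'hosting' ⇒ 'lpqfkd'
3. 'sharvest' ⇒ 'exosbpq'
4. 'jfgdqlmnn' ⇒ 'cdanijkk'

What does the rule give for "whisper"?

Rule — shift every letter 3 places backward in the alphabet (wrapping around), then delete the first character.
"whisper" → "tefpmbo" → "efpmbo".

efpmbo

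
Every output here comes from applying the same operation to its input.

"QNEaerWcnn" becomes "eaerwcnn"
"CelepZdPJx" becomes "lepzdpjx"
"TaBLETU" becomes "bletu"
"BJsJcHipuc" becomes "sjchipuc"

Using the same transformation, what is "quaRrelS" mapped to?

arrels

The rule is to delete the first 2 characters, then convert every letter to lowercase.
Doing the same to "quaRrelS": "arrels".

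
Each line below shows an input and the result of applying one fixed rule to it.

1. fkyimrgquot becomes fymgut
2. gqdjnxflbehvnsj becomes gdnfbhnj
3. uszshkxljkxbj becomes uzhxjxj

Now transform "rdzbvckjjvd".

rzvkjd

The transformation: keep every other character starting from the first (positions 1st, 3rd, 5th, ...).
On "rdzbvckjjvd" that produces "rzvkjd".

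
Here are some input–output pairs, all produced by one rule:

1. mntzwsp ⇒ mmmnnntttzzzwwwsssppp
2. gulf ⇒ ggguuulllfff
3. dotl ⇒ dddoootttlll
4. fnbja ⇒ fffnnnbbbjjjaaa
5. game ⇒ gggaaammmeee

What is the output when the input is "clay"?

ccclllaaayyy

The rule is to repeat every character 3 times.
"clay" → "ccclllaaayyy".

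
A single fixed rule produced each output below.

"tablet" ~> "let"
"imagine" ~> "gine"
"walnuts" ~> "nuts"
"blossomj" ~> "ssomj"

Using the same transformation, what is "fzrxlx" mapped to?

Each output is the input with this applied: delete the first 3 characters.
So "fzrxlx" becomes "xlx".

xlx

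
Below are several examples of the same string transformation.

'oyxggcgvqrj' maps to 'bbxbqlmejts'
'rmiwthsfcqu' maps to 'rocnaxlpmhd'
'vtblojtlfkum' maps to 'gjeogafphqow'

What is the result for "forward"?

rvmyajm

In each case the input is transformed by: move the first 3 characters to the end (rotate left by 3), then shift every letter 5 places backward in the alphabet (wrapping around).
Applying both steps to "forward": "wardfor", then "rvmyajm".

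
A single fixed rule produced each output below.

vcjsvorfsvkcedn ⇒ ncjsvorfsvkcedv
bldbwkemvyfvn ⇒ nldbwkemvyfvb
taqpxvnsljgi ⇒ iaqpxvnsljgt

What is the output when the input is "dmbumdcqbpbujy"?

What's happening: swap the first and last characters.
On "dmbumdcqbpbujy" that produces "ymbumdcqbpbujd".

ymbumdcqbpbujd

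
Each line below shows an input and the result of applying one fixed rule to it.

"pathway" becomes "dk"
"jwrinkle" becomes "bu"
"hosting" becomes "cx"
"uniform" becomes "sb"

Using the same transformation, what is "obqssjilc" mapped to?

What's happening: keep one character in every 3, starting at position 3 (positions 3rd, 6th, 9th, ...), then shift every letter 10 places forward in the alphabet (wrapping around).
Working it through for "obqssjilc": intermediate "qjc", final "atm".
(Check on "pathway": → "ta" → "dk" ✓)

atm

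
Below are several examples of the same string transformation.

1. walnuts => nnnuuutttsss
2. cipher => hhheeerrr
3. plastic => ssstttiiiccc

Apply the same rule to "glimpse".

What's happening: delete the first 3 characters, then repeat every character 3 times.
On "glimpse" that produces "mmmpppssseee".

mmmpppssseee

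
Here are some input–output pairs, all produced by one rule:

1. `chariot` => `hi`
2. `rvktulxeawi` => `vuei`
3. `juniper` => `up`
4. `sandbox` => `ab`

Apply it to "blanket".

The rule is to keep one character in every 3, starting at position 2 (positions 2nd, 5th, 8th, ...).
Doing the same to "blanket": "lk".

lk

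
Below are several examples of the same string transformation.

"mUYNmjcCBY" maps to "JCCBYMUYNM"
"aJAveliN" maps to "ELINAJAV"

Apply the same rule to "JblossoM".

In each case the input is transformed by: swap the front and back halves of the string, then convert every letter to uppercase.
Applying both steps to "JblossoM": "ssoMJblo", then "SSOMJBLO".

SSOMJBLO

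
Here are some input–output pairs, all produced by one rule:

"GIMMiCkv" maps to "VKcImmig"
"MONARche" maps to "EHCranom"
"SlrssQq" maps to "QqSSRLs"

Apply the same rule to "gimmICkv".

VKciMMIG

The transformation: reverse the string, then flip the case of every letter.
Working it through for "gimmICkv": intermediate "vkCImmig", final "VKciMMIG".
(Check on "MONARche": → "ehcRANOM" → "EHCranom" ✓)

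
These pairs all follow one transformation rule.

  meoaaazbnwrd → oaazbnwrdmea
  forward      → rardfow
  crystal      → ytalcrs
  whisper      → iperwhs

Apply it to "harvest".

What's happening: move the first 3 characters to the end (rotate left by 3), then swap the first and last characters.
For "harvest", step one produces "vesthar"; step two turns that into "resthav".

resthav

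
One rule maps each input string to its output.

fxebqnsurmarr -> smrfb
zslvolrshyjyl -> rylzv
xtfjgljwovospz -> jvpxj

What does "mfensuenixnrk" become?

exkmn

What's happening: keep one character in every 3, starting at position 1 (positions 1st, 4th, 7th, ...), then move the last 3 characters to the front (rotate right by 3).
On "mfensuenixnrk": the first step gives "mnexk", and the second then gives "exkmn".
(Check on "fxebqnsurmarr": → "fbsmr" → "smrfb" ✓)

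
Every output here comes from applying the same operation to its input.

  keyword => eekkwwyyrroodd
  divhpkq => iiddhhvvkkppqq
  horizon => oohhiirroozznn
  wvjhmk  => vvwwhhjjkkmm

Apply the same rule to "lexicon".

eelliixxooccnn

Rule — swap each adjacent pair of characters (1↔2, 3↔4, ...), then double every character.
For "lexicon" the result is "eelliixxooccnn".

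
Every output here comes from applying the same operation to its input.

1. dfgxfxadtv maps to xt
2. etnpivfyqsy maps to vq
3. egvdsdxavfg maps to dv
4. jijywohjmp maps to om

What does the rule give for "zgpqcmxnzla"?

The pattern: delete the first 3 characters, then keep one character in every 3, starting at position 3 (positions 3rd, 6th, 9th, ...).
Applying both steps to "zgpqcmxnzla": "qcmxnzla", then "mz".

mz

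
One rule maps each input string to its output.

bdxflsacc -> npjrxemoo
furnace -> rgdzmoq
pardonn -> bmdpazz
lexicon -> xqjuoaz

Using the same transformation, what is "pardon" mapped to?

What's happening: shift every letter 12 places forward in the alphabet (wrapping around).
Doing the same to "pardon": "bmdpaz".

bmdpaz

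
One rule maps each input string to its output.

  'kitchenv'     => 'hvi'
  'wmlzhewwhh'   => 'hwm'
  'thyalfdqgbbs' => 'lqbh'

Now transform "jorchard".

hdo

The pattern: keep one character in every 3, starting at position 2 (positions 2nd, 5th, 8th, ...), then move the first character to the end.
"jorchard" → "ohd" → "hdo".
(Check on "thyalfdqgbbs": → "hlqb" → "lqbh" ✓)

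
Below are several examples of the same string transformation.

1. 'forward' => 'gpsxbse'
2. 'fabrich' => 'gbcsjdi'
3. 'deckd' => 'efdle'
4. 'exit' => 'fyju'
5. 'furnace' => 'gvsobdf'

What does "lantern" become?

mboufso

Looking at the pairs, the operation is to shift every letter 1 place forward in the alphabet (wrapping around).
So "lantern" becomes "mboufso".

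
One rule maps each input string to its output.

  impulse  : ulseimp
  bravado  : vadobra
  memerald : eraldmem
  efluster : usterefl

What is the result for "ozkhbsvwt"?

Each output is the input with this applied: move the first 3 characters to the end (rotate left by 3).
Doing the same to "ozkhbsvwt": "hbsvwtozk".

hbsvwtozk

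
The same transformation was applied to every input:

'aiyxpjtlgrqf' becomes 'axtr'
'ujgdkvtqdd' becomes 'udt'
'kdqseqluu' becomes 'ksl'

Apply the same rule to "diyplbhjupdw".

The transformation: delete the last 2 characters, then keep one character in every 3, starting at position 1 (positions 1st, 4th, 7th, ...).
On "diyplbhjupdw": the first step gives "diyplbhjup", and the second then gives "dphp".

dphp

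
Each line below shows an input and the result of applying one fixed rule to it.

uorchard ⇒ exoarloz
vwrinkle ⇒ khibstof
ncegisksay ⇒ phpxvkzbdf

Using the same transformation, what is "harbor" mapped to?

In each case the input is transformed by: swap the front and back halves of the string, then shift every letter 3 places backward in the alphabet (wrapping around).
Starting from "harbor": after the first operation, "borhar"; after the second, "yloexo".
(Check on "vwrinkle": → "nklevwri" → "khibstof" ✓)

yloexo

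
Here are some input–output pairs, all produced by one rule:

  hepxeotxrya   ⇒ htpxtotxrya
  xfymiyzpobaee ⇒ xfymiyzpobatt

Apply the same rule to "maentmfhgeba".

matntmfhgtba

Each output is the input with this applied: replace every "e" with "t".
For "maentmfhgeba" the result is "matntmfhgtba".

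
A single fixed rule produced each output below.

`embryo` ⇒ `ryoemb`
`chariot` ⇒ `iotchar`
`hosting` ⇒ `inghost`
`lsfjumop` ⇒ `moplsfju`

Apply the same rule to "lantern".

The rule is to move the last 3 characters to the front (rotate right by 3).
On "lantern" that produces "ernlant".

ernlant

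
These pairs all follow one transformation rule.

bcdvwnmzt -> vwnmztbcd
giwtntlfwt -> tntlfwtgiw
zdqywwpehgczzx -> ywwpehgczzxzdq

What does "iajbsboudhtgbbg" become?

bsboudhtgbbgiaj

The rule is to move the first 3 characters to the end (rotate left by 3).
Doing the same to "iajbsboudhtgbbg": "bsboudhtgbbgiaj".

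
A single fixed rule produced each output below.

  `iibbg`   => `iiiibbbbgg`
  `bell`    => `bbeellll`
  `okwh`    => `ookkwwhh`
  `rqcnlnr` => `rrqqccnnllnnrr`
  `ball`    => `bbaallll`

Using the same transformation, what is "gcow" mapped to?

ggccooww

In each case the input is transformed by: double every character.
For "gcow" the result is "ggccooww".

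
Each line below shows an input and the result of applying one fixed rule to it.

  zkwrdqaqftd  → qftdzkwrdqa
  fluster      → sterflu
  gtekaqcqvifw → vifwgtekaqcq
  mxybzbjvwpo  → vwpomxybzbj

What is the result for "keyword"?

wordkey

The rule is to move the last character to the front, then move the last 3 characters to the front (rotate right by 3).
On "keyword": the first step gives "dkeywor", and the second then gives "wordkey".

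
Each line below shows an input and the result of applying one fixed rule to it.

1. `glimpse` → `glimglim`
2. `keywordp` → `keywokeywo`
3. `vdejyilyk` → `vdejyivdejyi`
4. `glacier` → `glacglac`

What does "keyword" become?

The transformation: delete the last 3 characters, then write the whole string twice.
"keyword" → "keyw" → "keywkeyw".

keywkeyw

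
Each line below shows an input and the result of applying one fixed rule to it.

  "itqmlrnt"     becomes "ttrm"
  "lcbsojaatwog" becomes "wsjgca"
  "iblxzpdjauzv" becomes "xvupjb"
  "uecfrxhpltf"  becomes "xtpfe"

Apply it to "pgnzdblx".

zxgb

Looking at the pairs, the operation is to keep every other character starting from the second (positions 2nd, 4th, 6th, ...), then sort the characters into reverse alphabetical order.
Starting from "pgnzdblx": after the first operation, "gzbx"; after the second, "zxgb".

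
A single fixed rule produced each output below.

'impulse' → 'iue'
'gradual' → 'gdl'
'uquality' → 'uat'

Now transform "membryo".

mbo

The rule is to keep one character in every 3, starting at position 1 (positions 1st, 4th, 7th, ...).
"membryo" → "mbo".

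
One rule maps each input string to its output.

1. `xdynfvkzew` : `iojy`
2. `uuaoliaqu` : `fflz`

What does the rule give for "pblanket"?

What's happening: shift every letter 11 places forward in the alphabet (wrapping around), then keep only the first 4 characters.
"pblanket" → "amwlyvpe" → "amwl".

amwl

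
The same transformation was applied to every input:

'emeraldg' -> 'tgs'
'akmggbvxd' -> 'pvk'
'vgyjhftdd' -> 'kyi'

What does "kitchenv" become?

zrc

The rule is to keep one character in every 3, starting at position 1 (positions 1st, 4th, 7th, ...), then shift every letter 11 places backward in the alphabet (wrapping around).
On "kitchenv": the first step gives "kcn", and the second then gives "zrc".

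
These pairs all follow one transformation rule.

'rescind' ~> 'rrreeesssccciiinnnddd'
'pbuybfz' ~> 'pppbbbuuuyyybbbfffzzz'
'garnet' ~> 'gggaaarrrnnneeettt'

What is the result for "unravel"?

Each output is the input with this applied: repeat every character 3 times.
"unravel" → "uuunnnrrraaavvveeelll".

uuunnnrrraaavvveeelll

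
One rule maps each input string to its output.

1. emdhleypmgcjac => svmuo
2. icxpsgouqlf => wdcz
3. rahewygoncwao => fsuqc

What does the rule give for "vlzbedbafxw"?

jppl

The rule is to shift every letter 12 places backward in the alphabet (wrapping around), then keep one character in every 3, starting at position 1 (positions 1st, 4th, 7th, ...).
Starting from "vlzbedbafxw": after the first operation, "jznpsrpotlk"; after the second, "jppl".
(Check on "icxpsgouqlf": → "wqldguciezt" → "wdcz" ✓)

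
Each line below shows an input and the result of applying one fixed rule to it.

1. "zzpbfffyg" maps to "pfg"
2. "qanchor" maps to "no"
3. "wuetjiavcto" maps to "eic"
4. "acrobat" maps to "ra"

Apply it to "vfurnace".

ua

In each case the input is transformed by: keep one character in every 3, starting at position 3 (positions 3rd, 6th, 9th, ...).
Doing the same to "vfurnace": "ua".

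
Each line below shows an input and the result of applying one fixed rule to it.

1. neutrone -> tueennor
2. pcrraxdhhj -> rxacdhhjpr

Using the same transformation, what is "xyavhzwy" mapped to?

Looking at the pairs, the operation is to sort the characters into alphabetical order, then move the last 2 characters to the front (rotate right by 2).
Starting from "xyavhzwy": after the first operation, "ahvwxyyz"; after the second, "yzahvwxy".

yzahvwxy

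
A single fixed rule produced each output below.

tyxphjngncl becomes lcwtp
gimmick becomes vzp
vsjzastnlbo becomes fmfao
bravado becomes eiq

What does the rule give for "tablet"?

nyg

The pattern: shift every letter 13 places forward in the alphabet (wrapping around) — i.e. ROT13, then keep every other character starting from the second (positions 2nd, 4th, 6th, ...).
Starting from "tablet": after the first operation, "gnoyrg"; after the second, "nyg".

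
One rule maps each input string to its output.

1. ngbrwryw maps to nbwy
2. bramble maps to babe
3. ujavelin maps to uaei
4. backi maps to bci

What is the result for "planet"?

The rule is to keep every other character starting from the first (positions 1st, 3rd, 5th, ...).
Applying that to "planet" gives "pae".

pae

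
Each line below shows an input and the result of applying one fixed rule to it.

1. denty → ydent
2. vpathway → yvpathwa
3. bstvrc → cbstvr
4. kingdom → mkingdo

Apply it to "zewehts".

In each case the input is transformed by: move the last character to the front.
"zewehts" → "szeweht".

szeweht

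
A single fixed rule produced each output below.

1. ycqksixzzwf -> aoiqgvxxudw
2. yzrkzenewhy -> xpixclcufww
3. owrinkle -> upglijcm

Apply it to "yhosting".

Rule — shift every letter 2 places backward in the alphabet (wrapping around), then move the first character to the end.
Working it through for "yhosting": intermediate "wfmqrgle", final "fmqrglew".

fmqrglew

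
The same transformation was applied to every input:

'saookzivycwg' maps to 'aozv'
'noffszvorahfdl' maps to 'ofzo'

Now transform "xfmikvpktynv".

What's happening: keep every other character starting from the second (positions 2nd, 4th, 6th, ...), then keep only the first 4 characters.
On "xfmikvpktynv" that produces "fivk".

fivk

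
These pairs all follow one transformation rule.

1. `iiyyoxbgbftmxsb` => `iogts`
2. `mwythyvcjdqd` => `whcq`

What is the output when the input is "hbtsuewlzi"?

Looking at the pairs, the operation is to keep one character in every 3, starting at position 2 (positions 2nd, 5th, 8th, ...).
"hbtsuewlzi" → "bul".

bul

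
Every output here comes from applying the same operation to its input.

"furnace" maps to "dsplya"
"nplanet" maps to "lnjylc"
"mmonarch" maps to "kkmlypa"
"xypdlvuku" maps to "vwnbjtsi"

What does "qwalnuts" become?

ouyjlsr

What's happening: delete the last character, then shift every letter 2 places backward in the alphabet (wrapping around).
"qwalnuts" → "qwalnut" → "ouyjlsr".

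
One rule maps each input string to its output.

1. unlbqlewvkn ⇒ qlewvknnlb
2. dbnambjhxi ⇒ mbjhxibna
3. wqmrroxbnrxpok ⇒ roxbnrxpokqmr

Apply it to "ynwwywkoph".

The pattern: delete the first character, then move the first 3 characters to the end (rotate left by 3).
Starting from "ynwwywkoph": after the first operation, "nwwywkoph"; after the second, "ywkophnww".

ywkophnww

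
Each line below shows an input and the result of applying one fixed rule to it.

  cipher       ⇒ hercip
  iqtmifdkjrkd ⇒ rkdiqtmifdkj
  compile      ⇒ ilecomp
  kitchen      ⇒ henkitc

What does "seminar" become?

Looking at the pairs, the operation is to move the last 3 characters to the front (rotate right by 3).
So "seminar" becomes "narsemi".

narsemi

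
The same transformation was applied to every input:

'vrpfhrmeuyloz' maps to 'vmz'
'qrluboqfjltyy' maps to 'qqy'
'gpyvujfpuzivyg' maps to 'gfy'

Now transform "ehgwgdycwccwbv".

eyb

What's happening: keep one character in every 3, starting at position 1 (positions 1st, 4th, 7th, ...), then keep every other character starting from the first (positions 1st, 3rd, 5th, ...).
Applying both steps to "ehgwgdycwccwbv": "ewycb", then "eyb".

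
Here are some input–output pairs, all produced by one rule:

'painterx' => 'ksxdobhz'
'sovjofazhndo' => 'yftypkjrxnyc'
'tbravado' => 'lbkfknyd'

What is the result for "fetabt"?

odkldp

What's happening: shift every letter 10 places forward in the alphabet (wrapping around), then move the first character to the end.
So "fetabt" becomes "odkldp".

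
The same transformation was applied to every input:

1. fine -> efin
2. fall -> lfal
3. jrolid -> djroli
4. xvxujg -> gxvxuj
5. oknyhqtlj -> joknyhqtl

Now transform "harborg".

gharbor

The rule is to move the last character to the front.
On "harborg" that produces "gharbor".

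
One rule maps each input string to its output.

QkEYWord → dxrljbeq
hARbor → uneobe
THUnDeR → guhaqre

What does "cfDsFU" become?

Rule — shift every letter 13 places forward in the alphabet (wrapping around) — i.e. ROT13, then convert every letter to lowercase.
Starting from "cfDsFU": after the first operation, "psQfSH"; after the second, "psqfsh".

psqfsh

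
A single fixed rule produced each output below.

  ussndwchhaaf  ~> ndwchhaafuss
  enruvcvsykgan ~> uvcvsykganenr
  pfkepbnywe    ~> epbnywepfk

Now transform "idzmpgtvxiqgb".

Looking at the pairs, the operation is to move the first 3 characters to the end (rotate left by 3).
So "idzmpgtvxiqgb" becomes "mpgtvxiqgbidz".

mpgtvxiqgbidz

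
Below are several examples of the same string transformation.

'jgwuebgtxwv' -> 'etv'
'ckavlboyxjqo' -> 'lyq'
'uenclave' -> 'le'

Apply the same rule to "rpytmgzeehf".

The pattern: keep one character in every 3, starting at position 2 (positions 2nd, 5th, 8th, ...), then delete the first character.
Working it through for "rpytmgzeehf": intermediate "pmef", final "mef".

mef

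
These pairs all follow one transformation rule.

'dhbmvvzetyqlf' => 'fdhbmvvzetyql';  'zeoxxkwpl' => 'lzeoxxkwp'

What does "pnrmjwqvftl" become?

What's happening: move the last character to the front.
For "pnrmjwqvftl" the result is "lpnrmjwqvft".

lpnrmjwqvft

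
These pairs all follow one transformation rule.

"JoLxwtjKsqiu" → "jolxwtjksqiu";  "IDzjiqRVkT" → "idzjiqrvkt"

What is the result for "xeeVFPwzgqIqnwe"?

Rule — convert every letter to lowercase.
Doing the same to "xeeVFPwzgqIqnwe": "xeevfpwzgqiqnwe".

xeevfpwzgqiqnwe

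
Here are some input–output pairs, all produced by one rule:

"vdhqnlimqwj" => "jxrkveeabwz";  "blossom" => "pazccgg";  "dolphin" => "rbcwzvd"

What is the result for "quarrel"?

ezisoff

The pattern: shift every letter 12 places backward in the alphabet (wrapping around), then take characters alternately from the front and the back (1st, last, 2nd, 2nd-last, ...).
Working it through for "quarrel": intermediate "eioffsz", final "ezisoff".
(Check on "blossom": → "pzcggca" → "pazccgg" ✓)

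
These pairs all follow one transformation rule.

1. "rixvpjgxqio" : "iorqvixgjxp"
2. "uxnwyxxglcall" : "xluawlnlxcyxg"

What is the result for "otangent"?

The transformation: swap each adjacent pair of characters (1↔2, 3↔4, ...), then take characters alternately from the front and the back (1st, last, 2nd, 2nd-last, ...).
"otangent" → "tonaegtn" → "tnotngae".

tnotngae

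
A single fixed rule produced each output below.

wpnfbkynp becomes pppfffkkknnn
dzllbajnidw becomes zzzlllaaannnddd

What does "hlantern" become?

lllnnneeennn

In each case the input is transformed by: keep every other character starting from the second (positions 2nd, 4th, 6th, ...), then repeat every character 3 times.
For "hlantern", step one produces "lnen"; step two turns that into "lllnnneeennn".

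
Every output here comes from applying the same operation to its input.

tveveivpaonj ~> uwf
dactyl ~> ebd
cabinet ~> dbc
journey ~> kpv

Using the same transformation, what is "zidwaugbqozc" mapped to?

Looking at the pairs, the operation is to shift every letter 1 place forward in the alphabet (wrapping around), then keep only the first 3 characters.
Starting from "zidwaugbqozc": after the first operation, "ajexbvhcrpad"; after the second, "aje".

aje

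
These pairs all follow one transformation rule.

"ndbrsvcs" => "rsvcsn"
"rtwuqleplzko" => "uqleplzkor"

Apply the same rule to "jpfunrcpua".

The rule is to move the first character to the end, then delete the first 2 characters.
Starting from "jpfunrcpua": after the first operation, "pfunrcpuaj"; after the second, "unrcpuaj".

unrcpuaj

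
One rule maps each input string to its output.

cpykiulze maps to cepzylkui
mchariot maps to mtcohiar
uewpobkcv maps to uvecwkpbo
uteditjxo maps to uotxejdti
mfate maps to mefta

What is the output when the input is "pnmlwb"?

The transformation: take characters alternately from the front and the back (1st, last, 2nd, 2nd-last, ...).
On "pnmlwb" that produces "pbnwml".

pbnwml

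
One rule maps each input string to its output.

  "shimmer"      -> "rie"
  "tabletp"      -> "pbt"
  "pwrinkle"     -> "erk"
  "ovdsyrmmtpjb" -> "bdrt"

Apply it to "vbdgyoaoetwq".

qdoe

The pattern: move the last character to the front, then keep one character in every 3, starting at position 1 (positions 1st, 4th, 7th, ...).
Applying both steps to "vbdgyoaoetwq": "qvbdgyoaoetw", then "qdoe".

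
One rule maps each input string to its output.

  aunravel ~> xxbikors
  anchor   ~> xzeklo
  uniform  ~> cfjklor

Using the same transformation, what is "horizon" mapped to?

efkllow

The rule is to sort the characters into alphabetical order, then shift every letter 3 places backward in the alphabet (wrapping around).
On "horizon": the first step gives "hinoorz", and the second then gives "efkllow".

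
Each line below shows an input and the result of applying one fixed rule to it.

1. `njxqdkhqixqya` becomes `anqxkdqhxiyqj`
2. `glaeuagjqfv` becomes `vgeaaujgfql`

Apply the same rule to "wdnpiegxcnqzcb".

cwpneixgnczqbd

The rule is to swap each adjacent pair of characters (1↔2, 3↔4, ...), then swap the first and last characters.
Starting from "wdnpiegxcnqzcb": after the first operation, "dwpneixgnczqbc"; after the second, "cwpneixgnczqbd".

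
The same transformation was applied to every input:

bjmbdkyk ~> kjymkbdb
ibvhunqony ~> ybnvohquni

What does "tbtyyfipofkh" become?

Looking at the pairs, the operation is to take characters alternately from the front and the back (1st, last, 2nd, 2nd-last, ...), then move the first character to the end.
Starting from "tbtyyfipofkh": after the first operation, "thbktfyoypfi"; after the second, "hbktfyoypfit".
(Check on "bjmbdkyk": → "bkjymkbd" → "kjymkbdb" ✓)

hbktfyoypfit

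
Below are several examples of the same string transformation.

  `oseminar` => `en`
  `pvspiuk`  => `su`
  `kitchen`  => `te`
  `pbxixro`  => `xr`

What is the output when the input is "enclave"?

In each case the input is transformed by: keep one character in every 3, starting at position 3 (positions 3rd, 6th, 9th, ...).
Applying that to "enclave" gives "cv".

cv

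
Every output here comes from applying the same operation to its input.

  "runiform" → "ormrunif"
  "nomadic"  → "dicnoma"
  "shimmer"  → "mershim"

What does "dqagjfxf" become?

fxfdqagj

Looking at the pairs, the operation is to move the last 3 characters to the front (rotate right by 3).
Doing the same to "dqagjfxf": "fxfdqagj".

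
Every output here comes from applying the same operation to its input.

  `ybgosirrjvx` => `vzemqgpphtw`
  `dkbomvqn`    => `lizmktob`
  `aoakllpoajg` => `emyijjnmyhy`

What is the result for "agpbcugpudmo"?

The pattern: shift every letter 2 places backward in the alphabet (wrapping around), then swap the first and last characters.
On "agpbcugpudmo": the first step gives "yenzasensbkm", and the second then gives "menzasensbky".

menzasensbky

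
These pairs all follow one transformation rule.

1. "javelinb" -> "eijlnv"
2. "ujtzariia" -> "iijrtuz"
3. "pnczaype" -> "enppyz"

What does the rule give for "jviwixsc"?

ijsvwx

What's happening: sort the characters into alphabetical order, then delete the first 2 characters.
For "jviwixsc", step one produces "ciijsvwx"; step two turns that into "ijsvwx".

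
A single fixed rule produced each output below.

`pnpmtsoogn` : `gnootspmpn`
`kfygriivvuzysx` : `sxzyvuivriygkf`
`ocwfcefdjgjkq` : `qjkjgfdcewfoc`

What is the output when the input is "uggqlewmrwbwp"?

pbwrwwmlegqug

What's happening: swap each adjacent pair of characters (1↔2, 3↔4, ...), then reverse the string.
Applying both steps to "uggqlewmrwbwp": "guqgelmwwrwbp", then "pbwrwwmlegqug".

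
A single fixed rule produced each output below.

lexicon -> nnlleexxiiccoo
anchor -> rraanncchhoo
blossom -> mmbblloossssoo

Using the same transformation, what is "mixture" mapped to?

The pattern: double every character, then move the last 2 characters to the front (rotate right by 2).
So "mixture" becomes "eemmiixxttuurr".

eemmiixxttuurr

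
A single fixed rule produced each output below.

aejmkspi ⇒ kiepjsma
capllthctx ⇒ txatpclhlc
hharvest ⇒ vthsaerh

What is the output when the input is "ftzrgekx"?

gxtkzerf

In each case the input is transformed by: take characters alternately from the front and the back (1st, last, 2nd, 2nd-last, ...), then swap the first and last characters.
Starting from "ftzrgekx": after the first operation, "fxtkzerg"; after the second, "gxtkzerf".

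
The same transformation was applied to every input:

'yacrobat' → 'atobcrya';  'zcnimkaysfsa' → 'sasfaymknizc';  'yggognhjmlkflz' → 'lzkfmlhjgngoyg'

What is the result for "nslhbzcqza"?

zacqbzlhns

Each output is the input with this applied: swap each adjacent pair of characters (1↔2, 3↔4, ...), then reverse the string.
"nslhbzcqza" → "zacqbzlhns".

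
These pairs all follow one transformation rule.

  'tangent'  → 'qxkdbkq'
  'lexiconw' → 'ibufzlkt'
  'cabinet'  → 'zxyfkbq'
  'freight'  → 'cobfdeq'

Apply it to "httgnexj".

Rule — shift every letter 3 places backward in the alphabet (wrapping around).
On "httgnexj" that produces "eqqdkbug".

eqqdkbug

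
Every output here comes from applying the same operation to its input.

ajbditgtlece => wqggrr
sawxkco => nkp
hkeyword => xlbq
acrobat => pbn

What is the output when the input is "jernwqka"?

radn

In each case the input is transformed by: shift every letter 13 places forward in the alphabet (wrapping around) — i.e. ROT13, then keep every other character starting from the second (positions 2nd, 4th, 6th, ...).
"jernwqka" → "wreajdxn" → "radn".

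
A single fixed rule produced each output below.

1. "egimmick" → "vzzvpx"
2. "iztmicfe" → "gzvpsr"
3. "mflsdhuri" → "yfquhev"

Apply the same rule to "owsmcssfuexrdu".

fzpffshrkeqh

Looking at the pairs, the operation is to shift every letter 13 places forward in the alphabet (wrapping around) — i.e. ROT13, then delete the first 2 characters.
Doing the same to "owsmcssfuexrdu": "fzpffshrkeqh".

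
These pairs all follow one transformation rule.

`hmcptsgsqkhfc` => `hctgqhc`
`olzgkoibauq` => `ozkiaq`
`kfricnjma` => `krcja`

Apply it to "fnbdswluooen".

In each case the input is transformed by: keep every other character starting from the first (positions 1st, 3rd, 5th, ...).
So "fnbdswluooen" becomes "fbsloe".

fbsloe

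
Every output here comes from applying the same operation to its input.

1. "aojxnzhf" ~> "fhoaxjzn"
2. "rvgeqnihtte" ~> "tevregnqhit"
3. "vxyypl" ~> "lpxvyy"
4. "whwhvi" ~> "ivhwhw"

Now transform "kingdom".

dmikgno

The pattern: swap each adjacent pair of characters (1↔2, 3↔4, ...), then move the last 2 characters to the front (rotate right by 2).
For "kingdom" the result is "dmikgno".
(Check on "aojxnzhf": → "oaxjznfh" → "fhoaxjzn" ✓)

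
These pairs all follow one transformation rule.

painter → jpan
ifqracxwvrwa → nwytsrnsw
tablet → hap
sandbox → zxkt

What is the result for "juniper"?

elan

The pattern: delete the first 3 characters, then shift every letter 4 places backward in the alphabet (wrapping around).
Applying both steps to "juniper": "iper", then "elan".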